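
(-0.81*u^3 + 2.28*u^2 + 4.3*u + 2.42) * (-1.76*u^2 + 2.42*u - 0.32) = 1.4256*u^5 - 5.973*u^4 - 1.7912*u^3 + 5.4172*u^2 + 4.4804*u - 0.7744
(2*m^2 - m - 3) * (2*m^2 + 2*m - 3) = 4*m^4 + 2*m^3 - 14*m^2 - 3*m + 9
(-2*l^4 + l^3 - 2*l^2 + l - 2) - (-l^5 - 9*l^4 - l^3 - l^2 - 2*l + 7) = l^5 + 7*l^4 + 2*l^3 - l^2 + 3*l - 9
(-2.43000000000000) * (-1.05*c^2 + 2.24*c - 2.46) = 2.5515*c^2 - 5.4432*c + 5.9778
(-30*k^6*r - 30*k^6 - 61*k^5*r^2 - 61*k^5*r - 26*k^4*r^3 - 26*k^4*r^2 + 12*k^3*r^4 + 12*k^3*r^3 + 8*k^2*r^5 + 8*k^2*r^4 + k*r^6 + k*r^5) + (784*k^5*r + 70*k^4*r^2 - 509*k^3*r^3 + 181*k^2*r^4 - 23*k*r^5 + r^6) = -30*k^6*r - 30*k^6 - 61*k^5*r^2 + 723*k^5*r - 26*k^4*r^3 + 44*k^4*r^2 + 12*k^3*r^4 - 497*k^3*r^3 + 8*k^2*r^5 + 189*k^2*r^4 + k*r^6 - 22*k*r^5 + r^6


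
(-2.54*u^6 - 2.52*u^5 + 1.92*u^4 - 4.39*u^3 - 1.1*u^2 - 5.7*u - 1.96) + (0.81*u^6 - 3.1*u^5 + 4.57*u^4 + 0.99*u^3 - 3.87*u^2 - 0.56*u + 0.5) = -1.73*u^6 - 5.62*u^5 + 6.49*u^4 - 3.4*u^3 - 4.97*u^2 - 6.26*u - 1.46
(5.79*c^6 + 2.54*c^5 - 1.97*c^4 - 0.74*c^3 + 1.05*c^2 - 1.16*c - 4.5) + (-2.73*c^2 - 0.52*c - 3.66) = 5.79*c^6 + 2.54*c^5 - 1.97*c^4 - 0.74*c^3 - 1.68*c^2 - 1.68*c - 8.16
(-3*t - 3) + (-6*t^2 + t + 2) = -6*t^2 - 2*t - 1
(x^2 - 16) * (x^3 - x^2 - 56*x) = x^5 - x^4 - 72*x^3 + 16*x^2 + 896*x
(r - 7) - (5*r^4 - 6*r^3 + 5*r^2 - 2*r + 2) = -5*r^4 + 6*r^3 - 5*r^2 + 3*r - 9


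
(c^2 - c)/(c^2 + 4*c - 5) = c/(c + 5)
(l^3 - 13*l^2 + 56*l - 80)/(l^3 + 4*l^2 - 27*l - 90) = (l^2 - 8*l + 16)/(l^2 + 9*l + 18)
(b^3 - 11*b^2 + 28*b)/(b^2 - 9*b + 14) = b*(b - 4)/(b - 2)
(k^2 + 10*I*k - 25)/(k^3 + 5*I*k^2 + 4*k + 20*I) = (k + 5*I)/(k^2 + 4)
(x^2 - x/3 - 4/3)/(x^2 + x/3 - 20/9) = 3*(x + 1)/(3*x + 5)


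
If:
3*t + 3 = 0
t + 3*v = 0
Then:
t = -1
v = 1/3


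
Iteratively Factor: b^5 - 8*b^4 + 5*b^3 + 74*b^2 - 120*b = (b)*(b^4 - 8*b^3 + 5*b^2 + 74*b - 120) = b*(b - 2)*(b^3 - 6*b^2 - 7*b + 60) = b*(b - 2)*(b + 3)*(b^2 - 9*b + 20) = b*(b - 5)*(b - 2)*(b + 3)*(b - 4)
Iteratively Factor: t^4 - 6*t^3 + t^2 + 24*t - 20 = (t - 5)*(t^3 - t^2 - 4*t + 4) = (t - 5)*(t + 2)*(t^2 - 3*t + 2) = (t - 5)*(t - 1)*(t + 2)*(t - 2)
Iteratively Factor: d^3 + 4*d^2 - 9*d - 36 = (d + 3)*(d^2 + d - 12) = (d + 3)*(d + 4)*(d - 3)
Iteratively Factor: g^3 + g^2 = (g + 1)*(g^2) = g*(g + 1)*(g)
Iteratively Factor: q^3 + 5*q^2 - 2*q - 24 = (q - 2)*(q^2 + 7*q + 12) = (q - 2)*(q + 3)*(q + 4)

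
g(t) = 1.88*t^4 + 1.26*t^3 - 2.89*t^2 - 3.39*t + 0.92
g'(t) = 7.52*t^3 + 3.78*t^2 - 5.78*t - 3.39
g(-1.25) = 2.77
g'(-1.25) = -4.95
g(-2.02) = 16.89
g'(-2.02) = -38.27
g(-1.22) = 2.63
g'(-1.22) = -4.37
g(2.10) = 29.29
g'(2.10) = 70.78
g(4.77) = 1029.01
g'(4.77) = 871.20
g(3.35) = 241.28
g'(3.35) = 302.39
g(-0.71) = 1.90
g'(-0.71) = -0.07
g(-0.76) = 1.90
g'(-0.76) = -0.11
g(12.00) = 40705.04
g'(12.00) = 13466.13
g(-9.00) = 11213.48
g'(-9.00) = -5127.27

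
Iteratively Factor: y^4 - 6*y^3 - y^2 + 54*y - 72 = (y - 2)*(y^3 - 4*y^2 - 9*y + 36) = (y - 2)*(y + 3)*(y^2 - 7*y + 12) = (y - 4)*(y - 2)*(y + 3)*(y - 3)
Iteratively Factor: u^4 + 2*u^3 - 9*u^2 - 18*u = (u + 2)*(u^3 - 9*u) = (u - 3)*(u + 2)*(u^2 + 3*u) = (u - 3)*(u + 2)*(u + 3)*(u)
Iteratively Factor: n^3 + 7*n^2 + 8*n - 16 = (n - 1)*(n^2 + 8*n + 16) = (n - 1)*(n + 4)*(n + 4)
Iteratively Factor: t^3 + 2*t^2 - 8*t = (t - 2)*(t^2 + 4*t) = t*(t - 2)*(t + 4)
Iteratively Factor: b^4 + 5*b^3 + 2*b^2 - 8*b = (b - 1)*(b^3 + 6*b^2 + 8*b) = (b - 1)*(b + 2)*(b^2 + 4*b) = b*(b - 1)*(b + 2)*(b + 4)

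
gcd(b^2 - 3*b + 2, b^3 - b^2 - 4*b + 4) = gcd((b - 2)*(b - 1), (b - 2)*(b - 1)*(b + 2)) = b^2 - 3*b + 2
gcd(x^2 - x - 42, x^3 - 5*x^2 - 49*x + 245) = x - 7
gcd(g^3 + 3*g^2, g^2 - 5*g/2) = g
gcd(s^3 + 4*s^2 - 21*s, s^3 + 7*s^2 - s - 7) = s + 7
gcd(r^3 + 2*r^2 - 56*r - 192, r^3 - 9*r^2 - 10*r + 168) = r + 4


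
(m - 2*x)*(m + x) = m^2 - m*x - 2*x^2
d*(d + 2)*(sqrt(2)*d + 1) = sqrt(2)*d^3 + d^2 + 2*sqrt(2)*d^2 + 2*d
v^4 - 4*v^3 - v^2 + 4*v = v*(v - 4)*(v - 1)*(v + 1)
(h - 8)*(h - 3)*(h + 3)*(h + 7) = h^4 - h^3 - 65*h^2 + 9*h + 504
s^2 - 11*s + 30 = (s - 6)*(s - 5)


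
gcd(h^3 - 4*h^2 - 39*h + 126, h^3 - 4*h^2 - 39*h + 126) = h^3 - 4*h^2 - 39*h + 126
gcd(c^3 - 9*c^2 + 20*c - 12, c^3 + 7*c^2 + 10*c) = 1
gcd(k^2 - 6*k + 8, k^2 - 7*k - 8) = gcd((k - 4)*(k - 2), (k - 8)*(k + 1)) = 1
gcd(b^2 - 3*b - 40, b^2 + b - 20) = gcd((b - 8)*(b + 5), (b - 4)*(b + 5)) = b + 5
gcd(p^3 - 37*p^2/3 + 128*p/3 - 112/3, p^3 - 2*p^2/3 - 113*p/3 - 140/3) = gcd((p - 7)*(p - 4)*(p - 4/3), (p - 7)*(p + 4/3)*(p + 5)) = p - 7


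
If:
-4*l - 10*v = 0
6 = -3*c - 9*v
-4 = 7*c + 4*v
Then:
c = -4/17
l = 25/17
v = -10/17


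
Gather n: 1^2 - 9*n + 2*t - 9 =-9*n + 2*t - 8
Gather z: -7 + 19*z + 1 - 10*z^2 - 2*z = -10*z^2 + 17*z - 6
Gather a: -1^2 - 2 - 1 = -4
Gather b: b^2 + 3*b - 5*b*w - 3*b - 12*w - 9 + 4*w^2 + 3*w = b^2 - 5*b*w + 4*w^2 - 9*w - 9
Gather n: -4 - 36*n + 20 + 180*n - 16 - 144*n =0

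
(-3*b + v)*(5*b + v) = -15*b^2 + 2*b*v + v^2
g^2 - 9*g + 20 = (g - 5)*(g - 4)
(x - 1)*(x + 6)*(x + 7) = x^3 + 12*x^2 + 29*x - 42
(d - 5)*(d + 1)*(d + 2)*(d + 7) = d^4 + 5*d^3 - 27*d^2 - 101*d - 70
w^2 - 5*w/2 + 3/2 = (w - 3/2)*(w - 1)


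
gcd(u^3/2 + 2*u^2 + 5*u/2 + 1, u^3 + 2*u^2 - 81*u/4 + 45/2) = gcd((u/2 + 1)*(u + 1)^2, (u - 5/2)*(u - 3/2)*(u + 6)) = 1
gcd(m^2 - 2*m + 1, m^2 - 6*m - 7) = 1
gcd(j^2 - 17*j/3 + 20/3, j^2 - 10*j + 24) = j - 4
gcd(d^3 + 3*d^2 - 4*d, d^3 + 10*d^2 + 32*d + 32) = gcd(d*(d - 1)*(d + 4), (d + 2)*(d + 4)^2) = d + 4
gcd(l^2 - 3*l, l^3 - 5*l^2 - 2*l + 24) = l - 3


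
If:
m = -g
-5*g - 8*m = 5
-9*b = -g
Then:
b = 5/27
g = 5/3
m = -5/3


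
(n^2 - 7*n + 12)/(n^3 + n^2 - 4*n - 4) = (n^2 - 7*n + 12)/(n^3 + n^2 - 4*n - 4)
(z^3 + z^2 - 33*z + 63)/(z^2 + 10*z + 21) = (z^2 - 6*z + 9)/(z + 3)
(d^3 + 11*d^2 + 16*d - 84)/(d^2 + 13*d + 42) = d - 2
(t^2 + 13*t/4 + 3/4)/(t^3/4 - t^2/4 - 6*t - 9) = (4*t + 1)/(t^2 - 4*t - 12)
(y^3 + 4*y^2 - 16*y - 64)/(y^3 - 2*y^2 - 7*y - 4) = (y^2 + 8*y + 16)/(y^2 + 2*y + 1)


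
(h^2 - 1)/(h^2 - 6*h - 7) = (h - 1)/(h - 7)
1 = 1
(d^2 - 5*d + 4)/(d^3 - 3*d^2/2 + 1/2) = 2*(d - 4)/(2*d^2 - d - 1)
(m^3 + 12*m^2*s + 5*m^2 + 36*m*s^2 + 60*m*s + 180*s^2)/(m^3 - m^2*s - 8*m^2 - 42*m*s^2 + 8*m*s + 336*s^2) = (-m^2 - 6*m*s - 5*m - 30*s)/(-m^2 + 7*m*s + 8*m - 56*s)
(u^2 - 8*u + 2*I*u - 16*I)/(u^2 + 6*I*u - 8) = (u - 8)/(u + 4*I)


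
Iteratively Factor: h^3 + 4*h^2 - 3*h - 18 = (h - 2)*(h^2 + 6*h + 9) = (h - 2)*(h + 3)*(h + 3)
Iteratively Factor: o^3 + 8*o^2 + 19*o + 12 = (o + 1)*(o^2 + 7*o + 12) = (o + 1)*(o + 3)*(o + 4)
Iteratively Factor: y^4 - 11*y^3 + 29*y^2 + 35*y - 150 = (y - 3)*(y^3 - 8*y^2 + 5*y + 50) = (y - 5)*(y - 3)*(y^2 - 3*y - 10) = (y - 5)^2*(y - 3)*(y + 2)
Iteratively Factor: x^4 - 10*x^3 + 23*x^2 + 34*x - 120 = (x + 2)*(x^3 - 12*x^2 + 47*x - 60) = (x - 5)*(x + 2)*(x^2 - 7*x + 12) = (x - 5)*(x - 3)*(x + 2)*(x - 4)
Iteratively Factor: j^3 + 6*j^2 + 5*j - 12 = (j + 4)*(j^2 + 2*j - 3) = (j + 3)*(j + 4)*(j - 1)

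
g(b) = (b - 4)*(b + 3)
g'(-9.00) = -19.00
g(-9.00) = 78.00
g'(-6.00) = -13.00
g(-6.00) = 30.00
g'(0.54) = 0.08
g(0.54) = -12.25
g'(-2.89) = -6.78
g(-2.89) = -0.76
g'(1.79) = 2.58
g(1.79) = -10.59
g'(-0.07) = -1.14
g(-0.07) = -11.93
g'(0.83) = 0.66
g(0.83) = -12.14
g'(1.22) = 1.44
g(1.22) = -11.73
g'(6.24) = 11.48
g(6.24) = 20.70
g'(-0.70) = -2.40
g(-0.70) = -10.81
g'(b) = 2*b - 1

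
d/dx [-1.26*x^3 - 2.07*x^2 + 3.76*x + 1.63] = -3.78*x^2 - 4.14*x + 3.76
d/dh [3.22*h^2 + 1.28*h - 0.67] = 6.44*h + 1.28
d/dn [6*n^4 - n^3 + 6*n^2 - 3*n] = 24*n^3 - 3*n^2 + 12*n - 3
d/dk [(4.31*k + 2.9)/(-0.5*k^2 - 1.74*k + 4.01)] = (2.155*k^2 + 2.9*k + 22.3291)/(0.25*k^4 + 1.74*k^3 - 0.9824*k^2 - 13.9548*k + 16.0801)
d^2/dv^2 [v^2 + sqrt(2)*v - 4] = 2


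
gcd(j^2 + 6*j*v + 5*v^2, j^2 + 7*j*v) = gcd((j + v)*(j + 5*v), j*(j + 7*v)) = 1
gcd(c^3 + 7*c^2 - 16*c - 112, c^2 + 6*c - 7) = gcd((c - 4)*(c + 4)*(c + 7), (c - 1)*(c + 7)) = c + 7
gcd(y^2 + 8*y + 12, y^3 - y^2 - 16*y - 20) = y + 2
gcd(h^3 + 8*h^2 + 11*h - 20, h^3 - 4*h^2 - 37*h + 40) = h^2 + 4*h - 5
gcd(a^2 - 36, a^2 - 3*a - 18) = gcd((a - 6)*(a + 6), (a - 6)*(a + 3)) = a - 6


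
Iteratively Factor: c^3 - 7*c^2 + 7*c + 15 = (c - 5)*(c^2 - 2*c - 3) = (c - 5)*(c + 1)*(c - 3)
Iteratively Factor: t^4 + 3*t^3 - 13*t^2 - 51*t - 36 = (t - 4)*(t^3 + 7*t^2 + 15*t + 9) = (t - 4)*(t + 1)*(t^2 + 6*t + 9) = (t - 4)*(t + 1)*(t + 3)*(t + 3)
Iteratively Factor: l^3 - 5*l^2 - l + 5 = (l - 1)*(l^2 - 4*l - 5) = (l - 1)*(l + 1)*(l - 5)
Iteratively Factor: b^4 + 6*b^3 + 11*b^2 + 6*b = (b + 3)*(b^3 + 3*b^2 + 2*b) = (b + 1)*(b + 3)*(b^2 + 2*b) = b*(b + 1)*(b + 3)*(b + 2)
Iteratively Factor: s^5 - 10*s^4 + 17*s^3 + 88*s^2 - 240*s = (s + 3)*(s^4 - 13*s^3 + 56*s^2 - 80*s) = s*(s + 3)*(s^3 - 13*s^2 + 56*s - 80) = s*(s - 4)*(s + 3)*(s^2 - 9*s + 20) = s*(s - 4)^2*(s + 3)*(s - 5)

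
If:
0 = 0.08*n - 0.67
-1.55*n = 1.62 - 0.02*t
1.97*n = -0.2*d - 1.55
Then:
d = -90.24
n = 8.38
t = 730.06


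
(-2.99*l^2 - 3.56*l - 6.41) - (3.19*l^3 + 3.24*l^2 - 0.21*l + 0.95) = -3.19*l^3 - 6.23*l^2 - 3.35*l - 7.36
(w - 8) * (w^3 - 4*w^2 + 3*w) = w^4 - 12*w^3 + 35*w^2 - 24*w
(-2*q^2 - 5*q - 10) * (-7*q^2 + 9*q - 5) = 14*q^4 + 17*q^3 + 35*q^2 - 65*q + 50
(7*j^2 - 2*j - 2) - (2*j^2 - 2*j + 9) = 5*j^2 - 11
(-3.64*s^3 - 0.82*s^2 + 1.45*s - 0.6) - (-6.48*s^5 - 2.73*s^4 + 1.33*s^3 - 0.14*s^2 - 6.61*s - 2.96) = 6.48*s^5 + 2.73*s^4 - 4.97*s^3 - 0.68*s^2 + 8.06*s + 2.36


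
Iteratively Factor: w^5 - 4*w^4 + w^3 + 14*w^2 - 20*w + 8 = (w - 1)*(w^4 - 3*w^3 - 2*w^2 + 12*w - 8) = (w - 1)*(w + 2)*(w^3 - 5*w^2 + 8*w - 4) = (w - 2)*(w - 1)*(w + 2)*(w^2 - 3*w + 2) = (w - 2)*(w - 1)^2*(w + 2)*(w - 2)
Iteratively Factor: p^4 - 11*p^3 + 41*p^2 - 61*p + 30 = (p - 5)*(p^3 - 6*p^2 + 11*p - 6) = (p - 5)*(p - 3)*(p^2 - 3*p + 2) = (p - 5)*(p - 3)*(p - 2)*(p - 1)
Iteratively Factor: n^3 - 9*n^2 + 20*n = (n - 4)*(n^2 - 5*n) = n*(n - 4)*(n - 5)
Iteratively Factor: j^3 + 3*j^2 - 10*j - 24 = (j - 3)*(j^2 + 6*j + 8) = (j - 3)*(j + 4)*(j + 2)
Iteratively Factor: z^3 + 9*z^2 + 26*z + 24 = (z + 3)*(z^2 + 6*z + 8) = (z + 3)*(z + 4)*(z + 2)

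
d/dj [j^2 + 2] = 2*j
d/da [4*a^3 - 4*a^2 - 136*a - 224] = 12*a^2 - 8*a - 136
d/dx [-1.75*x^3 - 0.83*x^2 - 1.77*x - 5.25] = -5.25*x^2 - 1.66*x - 1.77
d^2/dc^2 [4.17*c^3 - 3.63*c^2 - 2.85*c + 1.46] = 25.02*c - 7.26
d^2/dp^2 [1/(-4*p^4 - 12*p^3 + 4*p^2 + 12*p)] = (p*(6*p^2 + 9*p - 1)*(p^3 + 3*p^2 - p - 3) - (4*p^3 + 9*p^2 - 2*p - 3)^2)/(2*p^3*(p^3 + 3*p^2 - p - 3)^3)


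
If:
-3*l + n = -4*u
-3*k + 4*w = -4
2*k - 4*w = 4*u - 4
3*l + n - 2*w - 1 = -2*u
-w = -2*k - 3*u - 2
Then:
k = -18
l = -5/2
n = -67/2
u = 13/2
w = -29/2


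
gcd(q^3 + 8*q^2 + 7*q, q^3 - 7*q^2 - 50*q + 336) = q + 7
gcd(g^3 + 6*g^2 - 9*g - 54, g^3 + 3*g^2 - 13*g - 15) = g - 3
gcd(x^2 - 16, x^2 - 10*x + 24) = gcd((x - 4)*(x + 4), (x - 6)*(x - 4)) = x - 4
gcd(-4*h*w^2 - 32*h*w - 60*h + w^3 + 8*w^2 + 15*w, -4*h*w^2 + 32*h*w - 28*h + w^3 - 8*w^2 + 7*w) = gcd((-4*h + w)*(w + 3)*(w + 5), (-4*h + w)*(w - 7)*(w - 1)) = -4*h + w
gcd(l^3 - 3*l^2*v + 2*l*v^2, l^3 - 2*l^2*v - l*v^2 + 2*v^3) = l^2 - 3*l*v + 2*v^2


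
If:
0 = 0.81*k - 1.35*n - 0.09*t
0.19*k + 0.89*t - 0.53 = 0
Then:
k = 2.78947368421053 - 4.68421052631579*t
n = 1.67368421052632 - 2.87719298245614*t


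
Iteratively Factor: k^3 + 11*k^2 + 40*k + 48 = (k + 4)*(k^2 + 7*k + 12) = (k + 4)^2*(k + 3)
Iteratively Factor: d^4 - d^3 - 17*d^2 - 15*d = (d + 3)*(d^3 - 4*d^2 - 5*d) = d*(d + 3)*(d^2 - 4*d - 5) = d*(d + 1)*(d + 3)*(d - 5)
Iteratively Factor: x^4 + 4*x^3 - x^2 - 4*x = (x + 1)*(x^3 + 3*x^2 - 4*x) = x*(x + 1)*(x^2 + 3*x - 4) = x*(x - 1)*(x + 1)*(x + 4)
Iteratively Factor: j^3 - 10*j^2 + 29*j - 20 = (j - 1)*(j^2 - 9*j + 20) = (j - 5)*(j - 1)*(j - 4)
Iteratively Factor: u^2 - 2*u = (u)*(u - 2)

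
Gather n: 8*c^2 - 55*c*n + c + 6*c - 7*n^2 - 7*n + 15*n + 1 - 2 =8*c^2 + 7*c - 7*n^2 + n*(8 - 55*c) - 1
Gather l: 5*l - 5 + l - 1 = 6*l - 6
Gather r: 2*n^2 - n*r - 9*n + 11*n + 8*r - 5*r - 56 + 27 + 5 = 2*n^2 + 2*n + r*(3 - n) - 24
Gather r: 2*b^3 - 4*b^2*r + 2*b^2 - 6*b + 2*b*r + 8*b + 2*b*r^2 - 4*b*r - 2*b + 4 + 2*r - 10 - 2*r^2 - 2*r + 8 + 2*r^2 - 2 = 2*b^3 + 2*b^2 + 2*b*r^2 + r*(-4*b^2 - 2*b)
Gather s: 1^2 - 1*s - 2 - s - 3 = -2*s - 4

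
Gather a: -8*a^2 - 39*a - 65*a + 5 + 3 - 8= -8*a^2 - 104*a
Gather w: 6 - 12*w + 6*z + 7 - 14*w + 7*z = -26*w + 13*z + 13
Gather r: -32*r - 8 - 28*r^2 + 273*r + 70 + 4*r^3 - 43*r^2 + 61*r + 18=4*r^3 - 71*r^2 + 302*r + 80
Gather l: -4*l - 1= -4*l - 1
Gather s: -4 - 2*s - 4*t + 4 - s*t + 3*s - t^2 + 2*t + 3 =s*(1 - t) - t^2 - 2*t + 3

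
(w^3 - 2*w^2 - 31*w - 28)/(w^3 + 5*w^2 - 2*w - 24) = (w^2 - 6*w - 7)/(w^2 + w - 6)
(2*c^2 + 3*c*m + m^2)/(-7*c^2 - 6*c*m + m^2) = (-2*c - m)/(7*c - m)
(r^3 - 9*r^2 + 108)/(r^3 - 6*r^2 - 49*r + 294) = (r^2 - 3*r - 18)/(r^2 - 49)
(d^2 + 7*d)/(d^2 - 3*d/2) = 2*(d + 7)/(2*d - 3)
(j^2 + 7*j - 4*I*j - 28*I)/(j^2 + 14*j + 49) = (j - 4*I)/(j + 7)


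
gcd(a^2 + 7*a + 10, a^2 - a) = 1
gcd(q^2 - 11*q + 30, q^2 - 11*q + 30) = q^2 - 11*q + 30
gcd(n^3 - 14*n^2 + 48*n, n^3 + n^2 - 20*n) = n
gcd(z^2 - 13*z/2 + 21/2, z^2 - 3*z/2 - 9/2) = z - 3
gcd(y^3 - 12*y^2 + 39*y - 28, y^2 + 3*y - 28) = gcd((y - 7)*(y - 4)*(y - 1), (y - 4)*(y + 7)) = y - 4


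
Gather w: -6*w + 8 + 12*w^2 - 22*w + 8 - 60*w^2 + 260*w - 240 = -48*w^2 + 232*w - 224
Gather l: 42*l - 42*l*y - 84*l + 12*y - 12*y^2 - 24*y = l*(-42*y - 42) - 12*y^2 - 12*y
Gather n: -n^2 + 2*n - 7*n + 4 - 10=-n^2 - 5*n - 6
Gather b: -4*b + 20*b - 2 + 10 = 16*b + 8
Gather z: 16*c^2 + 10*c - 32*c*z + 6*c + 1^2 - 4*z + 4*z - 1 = 16*c^2 - 32*c*z + 16*c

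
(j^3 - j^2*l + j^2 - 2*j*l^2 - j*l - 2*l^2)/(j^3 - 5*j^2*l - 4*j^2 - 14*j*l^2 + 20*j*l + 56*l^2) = (j^3 - j^2*l + j^2 - 2*j*l^2 - j*l - 2*l^2)/(j^3 - 5*j^2*l - 4*j^2 - 14*j*l^2 + 20*j*l + 56*l^2)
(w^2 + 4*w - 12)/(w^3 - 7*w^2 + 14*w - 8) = (w + 6)/(w^2 - 5*w + 4)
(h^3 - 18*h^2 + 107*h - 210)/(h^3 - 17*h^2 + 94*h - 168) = (h - 5)/(h - 4)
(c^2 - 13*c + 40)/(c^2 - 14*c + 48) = (c - 5)/(c - 6)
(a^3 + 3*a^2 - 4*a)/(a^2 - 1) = a*(a + 4)/(a + 1)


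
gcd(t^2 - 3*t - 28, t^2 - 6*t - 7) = t - 7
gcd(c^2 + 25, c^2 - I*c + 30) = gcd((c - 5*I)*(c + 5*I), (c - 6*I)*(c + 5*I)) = c + 5*I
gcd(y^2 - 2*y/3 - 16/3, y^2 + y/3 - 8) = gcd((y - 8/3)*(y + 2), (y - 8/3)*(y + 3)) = y - 8/3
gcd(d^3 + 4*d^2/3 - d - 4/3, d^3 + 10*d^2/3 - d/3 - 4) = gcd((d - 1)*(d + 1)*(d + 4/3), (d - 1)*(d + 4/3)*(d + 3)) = d^2 + d/3 - 4/3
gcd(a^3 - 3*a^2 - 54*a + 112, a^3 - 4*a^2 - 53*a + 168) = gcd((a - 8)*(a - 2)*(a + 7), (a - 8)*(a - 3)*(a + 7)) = a^2 - a - 56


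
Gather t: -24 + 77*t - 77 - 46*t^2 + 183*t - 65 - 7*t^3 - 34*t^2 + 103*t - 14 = -7*t^3 - 80*t^2 + 363*t - 180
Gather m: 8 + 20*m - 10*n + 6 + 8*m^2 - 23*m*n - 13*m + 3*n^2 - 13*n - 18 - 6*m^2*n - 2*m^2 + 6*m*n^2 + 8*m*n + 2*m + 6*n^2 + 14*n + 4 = m^2*(6 - 6*n) + m*(6*n^2 - 15*n + 9) + 9*n^2 - 9*n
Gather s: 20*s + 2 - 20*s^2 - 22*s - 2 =-20*s^2 - 2*s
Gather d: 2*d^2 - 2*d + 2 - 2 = 2*d^2 - 2*d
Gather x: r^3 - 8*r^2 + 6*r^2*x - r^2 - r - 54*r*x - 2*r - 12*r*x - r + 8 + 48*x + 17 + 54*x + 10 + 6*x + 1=r^3 - 9*r^2 - 4*r + x*(6*r^2 - 66*r + 108) + 36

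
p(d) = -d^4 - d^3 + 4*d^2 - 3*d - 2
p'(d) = -4*d^3 - 3*d^2 + 8*d - 3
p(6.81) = -2303.49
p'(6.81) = -1350.93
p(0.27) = -2.54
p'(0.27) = -1.14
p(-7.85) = -3045.56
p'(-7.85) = 1684.28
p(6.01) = -1397.29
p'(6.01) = -931.61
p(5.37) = -889.18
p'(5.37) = -665.97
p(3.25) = -115.39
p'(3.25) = -146.00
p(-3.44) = -43.67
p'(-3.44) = 96.81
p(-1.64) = 10.86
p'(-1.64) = -6.55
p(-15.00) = -46307.00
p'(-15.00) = 12702.00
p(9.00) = -6995.00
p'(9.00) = -3090.00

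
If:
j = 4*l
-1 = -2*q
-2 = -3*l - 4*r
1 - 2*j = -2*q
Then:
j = 1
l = 1/4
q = 1/2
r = 5/16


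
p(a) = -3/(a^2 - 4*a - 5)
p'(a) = -3*(4 - 2*a)/(a^2 - 4*a - 5)^2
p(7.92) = -0.12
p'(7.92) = 0.05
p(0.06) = 0.57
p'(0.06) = -0.42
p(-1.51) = -0.90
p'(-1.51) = -1.91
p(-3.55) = -0.14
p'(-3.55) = -0.07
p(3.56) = 0.46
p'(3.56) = 0.22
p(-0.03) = 0.61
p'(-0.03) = -0.51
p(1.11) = 0.37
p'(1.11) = -0.08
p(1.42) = 0.35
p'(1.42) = -0.05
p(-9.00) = -0.03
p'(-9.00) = -0.00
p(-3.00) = -0.19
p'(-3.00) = -0.12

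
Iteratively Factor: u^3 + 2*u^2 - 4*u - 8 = (u - 2)*(u^2 + 4*u + 4) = (u - 2)*(u + 2)*(u + 2)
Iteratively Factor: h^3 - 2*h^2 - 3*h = (h - 3)*(h^2 + h) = h*(h - 3)*(h + 1)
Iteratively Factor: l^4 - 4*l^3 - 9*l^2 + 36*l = (l)*(l^3 - 4*l^2 - 9*l + 36) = l*(l + 3)*(l^2 - 7*l + 12) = l*(l - 4)*(l + 3)*(l - 3)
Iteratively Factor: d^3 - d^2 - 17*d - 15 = (d - 5)*(d^2 + 4*d + 3) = (d - 5)*(d + 3)*(d + 1)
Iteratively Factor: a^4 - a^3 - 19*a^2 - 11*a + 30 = (a - 5)*(a^3 + 4*a^2 + a - 6) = (a - 5)*(a + 2)*(a^2 + 2*a - 3) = (a - 5)*(a - 1)*(a + 2)*(a + 3)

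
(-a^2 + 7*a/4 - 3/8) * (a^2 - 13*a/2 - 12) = -a^4 + 33*a^3/4 + a^2/4 - 297*a/16 + 9/2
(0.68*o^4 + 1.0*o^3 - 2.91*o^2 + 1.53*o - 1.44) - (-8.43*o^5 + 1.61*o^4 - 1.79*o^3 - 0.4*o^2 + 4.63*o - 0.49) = 8.43*o^5 - 0.93*o^4 + 2.79*o^3 - 2.51*o^2 - 3.1*o - 0.95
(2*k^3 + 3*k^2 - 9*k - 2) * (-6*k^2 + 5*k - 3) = -12*k^5 - 8*k^4 + 63*k^3 - 42*k^2 + 17*k + 6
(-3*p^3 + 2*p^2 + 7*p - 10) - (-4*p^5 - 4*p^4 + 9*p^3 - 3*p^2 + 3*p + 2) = 4*p^5 + 4*p^4 - 12*p^3 + 5*p^2 + 4*p - 12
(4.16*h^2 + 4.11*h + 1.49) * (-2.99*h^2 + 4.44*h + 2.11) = -12.4384*h^4 + 6.1815*h^3 + 22.5709*h^2 + 15.2877*h + 3.1439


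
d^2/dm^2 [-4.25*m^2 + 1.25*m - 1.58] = -8.50000000000000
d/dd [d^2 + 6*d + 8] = 2*d + 6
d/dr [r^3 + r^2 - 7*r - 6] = 3*r^2 + 2*r - 7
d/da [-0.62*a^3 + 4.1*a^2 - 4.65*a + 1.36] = -1.86*a^2 + 8.2*a - 4.65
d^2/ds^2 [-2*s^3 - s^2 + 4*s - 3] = -12*s - 2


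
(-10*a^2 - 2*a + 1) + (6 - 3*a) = -10*a^2 - 5*a + 7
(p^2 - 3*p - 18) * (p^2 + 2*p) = p^4 - p^3 - 24*p^2 - 36*p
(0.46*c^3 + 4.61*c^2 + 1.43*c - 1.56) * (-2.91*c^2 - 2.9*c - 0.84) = -1.3386*c^5 - 14.7491*c^4 - 17.9167*c^3 - 3.4798*c^2 + 3.3228*c + 1.3104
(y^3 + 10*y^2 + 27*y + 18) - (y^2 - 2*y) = y^3 + 9*y^2 + 29*y + 18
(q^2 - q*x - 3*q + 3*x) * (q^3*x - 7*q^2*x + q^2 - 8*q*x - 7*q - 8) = q^5*x - q^4*x^2 - 10*q^4*x + q^4 + 10*q^3*x^2 + 12*q^3*x - 10*q^3 - 13*q^2*x^2 + 34*q^2*x + 13*q^2 - 24*q*x^2 - 13*q*x + 24*q - 24*x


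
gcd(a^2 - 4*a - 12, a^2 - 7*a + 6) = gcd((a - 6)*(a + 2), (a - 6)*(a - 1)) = a - 6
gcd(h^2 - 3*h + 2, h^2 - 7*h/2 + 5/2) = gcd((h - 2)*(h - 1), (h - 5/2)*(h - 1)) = h - 1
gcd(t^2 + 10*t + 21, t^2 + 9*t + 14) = t + 7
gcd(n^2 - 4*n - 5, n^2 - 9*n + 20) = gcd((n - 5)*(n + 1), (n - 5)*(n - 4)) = n - 5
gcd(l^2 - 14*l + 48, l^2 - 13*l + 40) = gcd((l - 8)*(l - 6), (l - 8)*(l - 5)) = l - 8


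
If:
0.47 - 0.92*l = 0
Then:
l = 0.51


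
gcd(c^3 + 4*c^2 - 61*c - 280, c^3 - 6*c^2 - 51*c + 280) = c^2 - c - 56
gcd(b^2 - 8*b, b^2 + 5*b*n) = b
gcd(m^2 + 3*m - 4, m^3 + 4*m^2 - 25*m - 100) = m + 4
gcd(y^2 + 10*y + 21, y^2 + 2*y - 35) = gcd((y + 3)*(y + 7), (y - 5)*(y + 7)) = y + 7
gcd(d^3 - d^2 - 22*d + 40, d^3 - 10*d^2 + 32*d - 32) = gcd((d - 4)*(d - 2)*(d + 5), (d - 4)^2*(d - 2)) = d^2 - 6*d + 8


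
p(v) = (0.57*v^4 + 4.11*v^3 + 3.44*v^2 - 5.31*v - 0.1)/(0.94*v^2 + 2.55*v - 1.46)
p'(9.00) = 13.60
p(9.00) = 71.36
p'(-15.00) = -15.51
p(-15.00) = 92.20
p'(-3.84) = -17.87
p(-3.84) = -14.48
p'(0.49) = 20527.37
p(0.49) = -89.48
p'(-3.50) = -73.71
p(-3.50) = -26.60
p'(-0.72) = 1.06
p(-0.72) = -1.47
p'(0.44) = 192.18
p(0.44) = 8.97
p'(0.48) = 12493.39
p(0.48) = 70.61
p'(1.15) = 4.67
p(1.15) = 2.06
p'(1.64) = 4.73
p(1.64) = 4.32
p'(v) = (-1.88*v - 2.55)*(0.57*v^4 + 4.11*v^3 + 3.44*v^2 - 5.31*v - 0.1)/(0.94*v^2 + 2.55*v - 1.46)^2 + (2.28*v^3 + 12.33*v^2 + 6.88*v - 5.31)/(0.94*v^2 + 2.55*v - 1.46)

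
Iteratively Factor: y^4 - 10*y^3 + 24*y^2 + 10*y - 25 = (y - 5)*(y^3 - 5*y^2 - y + 5) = (y - 5)^2*(y^2 - 1) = (y - 5)^2*(y + 1)*(y - 1)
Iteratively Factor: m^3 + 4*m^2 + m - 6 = (m + 3)*(m^2 + m - 2) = (m - 1)*(m + 3)*(m + 2)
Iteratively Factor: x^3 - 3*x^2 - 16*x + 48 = (x - 4)*(x^2 + x - 12) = (x - 4)*(x + 4)*(x - 3)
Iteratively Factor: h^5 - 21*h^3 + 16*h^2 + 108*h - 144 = (h + 4)*(h^4 - 4*h^3 - 5*h^2 + 36*h - 36) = (h + 3)*(h + 4)*(h^3 - 7*h^2 + 16*h - 12) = (h - 2)*(h + 3)*(h + 4)*(h^2 - 5*h + 6) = (h - 3)*(h - 2)*(h + 3)*(h + 4)*(h - 2)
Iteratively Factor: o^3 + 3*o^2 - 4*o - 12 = (o + 3)*(o^2 - 4) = (o - 2)*(o + 3)*(o + 2)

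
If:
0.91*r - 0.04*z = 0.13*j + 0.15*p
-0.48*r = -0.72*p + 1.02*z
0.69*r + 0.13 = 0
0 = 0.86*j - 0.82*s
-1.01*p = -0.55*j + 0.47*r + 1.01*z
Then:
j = -0.94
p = -0.30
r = -0.19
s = -0.98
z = -0.12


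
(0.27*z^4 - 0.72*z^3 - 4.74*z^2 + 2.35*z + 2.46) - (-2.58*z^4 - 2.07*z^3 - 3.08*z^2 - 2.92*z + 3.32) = 2.85*z^4 + 1.35*z^3 - 1.66*z^2 + 5.27*z - 0.86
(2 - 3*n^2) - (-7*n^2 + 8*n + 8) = 4*n^2 - 8*n - 6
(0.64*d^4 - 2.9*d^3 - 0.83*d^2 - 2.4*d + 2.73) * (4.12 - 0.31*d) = -0.1984*d^5 + 3.5358*d^4 - 11.6907*d^3 - 2.6756*d^2 - 10.7343*d + 11.2476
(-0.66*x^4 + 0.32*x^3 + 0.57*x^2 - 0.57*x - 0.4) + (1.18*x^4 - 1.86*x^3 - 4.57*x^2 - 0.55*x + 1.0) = 0.52*x^4 - 1.54*x^3 - 4.0*x^2 - 1.12*x + 0.6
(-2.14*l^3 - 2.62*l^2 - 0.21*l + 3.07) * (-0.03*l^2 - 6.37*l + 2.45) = 0.0642*l^5 + 13.7104*l^4 + 11.4527*l^3 - 5.1734*l^2 - 20.0704*l + 7.5215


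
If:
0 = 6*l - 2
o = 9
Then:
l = 1/3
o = 9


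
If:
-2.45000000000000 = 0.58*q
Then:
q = -4.22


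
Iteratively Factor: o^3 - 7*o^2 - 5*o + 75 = (o - 5)*(o^2 - 2*o - 15) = (o - 5)*(o + 3)*(o - 5)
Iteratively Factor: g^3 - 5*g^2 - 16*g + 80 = (g - 5)*(g^2 - 16) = (g - 5)*(g + 4)*(g - 4)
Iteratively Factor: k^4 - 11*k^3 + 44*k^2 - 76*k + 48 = (k - 2)*(k^3 - 9*k^2 + 26*k - 24) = (k - 2)^2*(k^2 - 7*k + 12) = (k - 3)*(k - 2)^2*(k - 4)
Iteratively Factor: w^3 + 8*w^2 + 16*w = (w)*(w^2 + 8*w + 16) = w*(w + 4)*(w + 4)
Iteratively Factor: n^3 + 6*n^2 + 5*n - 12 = (n + 3)*(n^2 + 3*n - 4) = (n - 1)*(n + 3)*(n + 4)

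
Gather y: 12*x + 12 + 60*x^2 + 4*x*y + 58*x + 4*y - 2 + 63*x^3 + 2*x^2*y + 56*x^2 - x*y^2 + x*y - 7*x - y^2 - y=63*x^3 + 116*x^2 + 63*x + y^2*(-x - 1) + y*(2*x^2 + 5*x + 3) + 10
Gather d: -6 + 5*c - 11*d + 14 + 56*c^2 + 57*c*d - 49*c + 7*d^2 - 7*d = 56*c^2 - 44*c + 7*d^2 + d*(57*c - 18) + 8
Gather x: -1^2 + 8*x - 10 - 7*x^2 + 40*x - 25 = -7*x^2 + 48*x - 36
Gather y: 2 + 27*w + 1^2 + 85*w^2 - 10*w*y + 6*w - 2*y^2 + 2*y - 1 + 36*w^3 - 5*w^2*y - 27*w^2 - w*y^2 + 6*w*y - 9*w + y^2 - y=36*w^3 + 58*w^2 + 24*w + y^2*(-w - 1) + y*(-5*w^2 - 4*w + 1) + 2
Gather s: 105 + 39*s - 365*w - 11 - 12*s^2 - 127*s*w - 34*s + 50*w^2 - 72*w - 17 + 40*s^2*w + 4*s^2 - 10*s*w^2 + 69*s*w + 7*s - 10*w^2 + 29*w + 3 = s^2*(40*w - 8) + s*(-10*w^2 - 58*w + 12) + 40*w^2 - 408*w + 80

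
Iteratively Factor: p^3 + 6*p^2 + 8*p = (p + 4)*(p^2 + 2*p) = p*(p + 4)*(p + 2)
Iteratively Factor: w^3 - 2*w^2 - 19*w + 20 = (w + 4)*(w^2 - 6*w + 5) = (w - 5)*(w + 4)*(w - 1)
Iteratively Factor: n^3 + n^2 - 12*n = (n - 3)*(n^2 + 4*n) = (n - 3)*(n + 4)*(n)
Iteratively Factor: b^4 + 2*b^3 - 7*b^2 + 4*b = (b + 4)*(b^3 - 2*b^2 + b) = b*(b + 4)*(b^2 - 2*b + 1) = b*(b - 1)*(b + 4)*(b - 1)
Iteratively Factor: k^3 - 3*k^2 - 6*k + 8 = (k + 2)*(k^2 - 5*k + 4) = (k - 4)*(k + 2)*(k - 1)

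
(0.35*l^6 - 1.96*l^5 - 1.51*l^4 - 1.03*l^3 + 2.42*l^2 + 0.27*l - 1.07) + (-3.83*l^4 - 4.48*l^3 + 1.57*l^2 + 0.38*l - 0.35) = 0.35*l^6 - 1.96*l^5 - 5.34*l^4 - 5.51*l^3 + 3.99*l^2 + 0.65*l - 1.42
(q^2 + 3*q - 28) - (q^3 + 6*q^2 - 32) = -q^3 - 5*q^2 + 3*q + 4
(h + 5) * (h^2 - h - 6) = h^3 + 4*h^2 - 11*h - 30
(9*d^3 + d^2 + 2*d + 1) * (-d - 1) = -9*d^4 - 10*d^3 - 3*d^2 - 3*d - 1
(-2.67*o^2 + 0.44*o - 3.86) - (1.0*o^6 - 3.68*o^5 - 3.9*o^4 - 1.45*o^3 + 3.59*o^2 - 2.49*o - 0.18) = -1.0*o^6 + 3.68*o^5 + 3.9*o^4 + 1.45*o^3 - 6.26*o^2 + 2.93*o - 3.68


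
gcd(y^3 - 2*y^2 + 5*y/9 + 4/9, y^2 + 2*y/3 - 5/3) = y - 1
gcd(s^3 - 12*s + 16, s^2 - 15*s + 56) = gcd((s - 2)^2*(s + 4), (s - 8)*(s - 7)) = 1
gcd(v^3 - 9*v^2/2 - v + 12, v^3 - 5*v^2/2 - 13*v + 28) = v^2 - 6*v + 8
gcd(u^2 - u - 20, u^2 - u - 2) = 1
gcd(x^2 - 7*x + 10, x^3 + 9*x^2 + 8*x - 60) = x - 2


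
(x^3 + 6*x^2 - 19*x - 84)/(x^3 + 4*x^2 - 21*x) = (x^2 - x - 12)/(x*(x - 3))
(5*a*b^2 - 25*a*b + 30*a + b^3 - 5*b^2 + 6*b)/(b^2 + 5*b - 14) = (5*a*b - 15*a + b^2 - 3*b)/(b + 7)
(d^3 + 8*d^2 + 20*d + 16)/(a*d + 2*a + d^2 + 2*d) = (d^2 + 6*d + 8)/(a + d)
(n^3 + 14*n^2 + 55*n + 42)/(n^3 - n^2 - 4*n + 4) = (n^3 + 14*n^2 + 55*n + 42)/(n^3 - n^2 - 4*n + 4)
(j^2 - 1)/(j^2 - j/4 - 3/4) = 4*(j + 1)/(4*j + 3)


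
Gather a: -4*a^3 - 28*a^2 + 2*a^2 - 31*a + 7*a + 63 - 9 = -4*a^3 - 26*a^2 - 24*a + 54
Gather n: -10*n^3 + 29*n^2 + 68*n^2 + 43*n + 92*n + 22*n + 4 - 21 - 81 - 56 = -10*n^3 + 97*n^2 + 157*n - 154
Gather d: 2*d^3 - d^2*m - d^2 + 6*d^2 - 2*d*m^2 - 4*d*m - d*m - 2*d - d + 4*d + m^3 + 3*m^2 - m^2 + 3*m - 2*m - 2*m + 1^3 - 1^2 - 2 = 2*d^3 + d^2*(5 - m) + d*(-2*m^2 - 5*m + 1) + m^3 + 2*m^2 - m - 2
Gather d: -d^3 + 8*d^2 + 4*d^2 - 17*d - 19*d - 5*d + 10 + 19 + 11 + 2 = -d^3 + 12*d^2 - 41*d + 42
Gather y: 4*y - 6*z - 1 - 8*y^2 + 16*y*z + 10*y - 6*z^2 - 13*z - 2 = -8*y^2 + y*(16*z + 14) - 6*z^2 - 19*z - 3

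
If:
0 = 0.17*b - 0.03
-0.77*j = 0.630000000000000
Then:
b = 0.18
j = -0.82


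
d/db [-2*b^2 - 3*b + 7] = -4*b - 3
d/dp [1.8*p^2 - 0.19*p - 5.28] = 3.6*p - 0.19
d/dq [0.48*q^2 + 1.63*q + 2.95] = 0.96*q + 1.63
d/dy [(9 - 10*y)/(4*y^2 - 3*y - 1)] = (40*y^2 - 72*y + 37)/(16*y^4 - 24*y^3 + y^2 + 6*y + 1)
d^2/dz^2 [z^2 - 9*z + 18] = 2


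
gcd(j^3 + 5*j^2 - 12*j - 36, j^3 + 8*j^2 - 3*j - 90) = j^2 + 3*j - 18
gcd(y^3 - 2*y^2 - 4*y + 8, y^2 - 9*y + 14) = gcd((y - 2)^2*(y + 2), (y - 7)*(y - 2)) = y - 2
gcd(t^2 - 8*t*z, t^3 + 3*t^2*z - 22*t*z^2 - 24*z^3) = 1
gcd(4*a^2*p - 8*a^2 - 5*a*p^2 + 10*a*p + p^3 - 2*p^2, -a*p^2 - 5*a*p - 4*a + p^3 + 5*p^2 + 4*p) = -a + p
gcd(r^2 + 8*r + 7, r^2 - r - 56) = r + 7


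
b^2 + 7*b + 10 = (b + 2)*(b + 5)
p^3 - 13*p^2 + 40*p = p*(p - 8)*(p - 5)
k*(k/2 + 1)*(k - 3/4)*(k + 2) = k^4/2 + 13*k^3/8 + k^2/2 - 3*k/2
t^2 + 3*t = t*(t + 3)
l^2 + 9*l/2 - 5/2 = (l - 1/2)*(l + 5)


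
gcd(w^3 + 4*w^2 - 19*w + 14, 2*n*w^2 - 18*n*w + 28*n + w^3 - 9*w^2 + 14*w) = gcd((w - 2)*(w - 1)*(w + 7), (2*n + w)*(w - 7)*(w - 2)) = w - 2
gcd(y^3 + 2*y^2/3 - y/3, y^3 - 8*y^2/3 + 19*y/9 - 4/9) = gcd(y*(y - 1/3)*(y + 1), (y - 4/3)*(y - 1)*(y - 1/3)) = y - 1/3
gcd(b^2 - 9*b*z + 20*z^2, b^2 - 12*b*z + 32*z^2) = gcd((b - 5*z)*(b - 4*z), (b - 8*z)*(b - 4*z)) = -b + 4*z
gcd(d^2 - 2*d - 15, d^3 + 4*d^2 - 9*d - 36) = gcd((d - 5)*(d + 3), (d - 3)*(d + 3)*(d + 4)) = d + 3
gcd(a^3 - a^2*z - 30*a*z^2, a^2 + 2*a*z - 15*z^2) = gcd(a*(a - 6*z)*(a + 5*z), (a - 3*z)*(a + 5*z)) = a + 5*z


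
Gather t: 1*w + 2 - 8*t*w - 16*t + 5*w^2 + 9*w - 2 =t*(-8*w - 16) + 5*w^2 + 10*w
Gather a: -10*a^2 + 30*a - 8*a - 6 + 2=-10*a^2 + 22*a - 4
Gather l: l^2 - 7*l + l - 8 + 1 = l^2 - 6*l - 7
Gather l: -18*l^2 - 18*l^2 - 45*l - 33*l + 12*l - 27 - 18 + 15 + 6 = -36*l^2 - 66*l - 24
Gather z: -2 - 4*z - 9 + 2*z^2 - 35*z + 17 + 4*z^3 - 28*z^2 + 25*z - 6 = 4*z^3 - 26*z^2 - 14*z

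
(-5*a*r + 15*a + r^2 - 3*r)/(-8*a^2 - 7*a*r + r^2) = (5*a*r - 15*a - r^2 + 3*r)/(8*a^2 + 7*a*r - r^2)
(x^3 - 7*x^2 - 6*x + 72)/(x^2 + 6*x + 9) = (x^2 - 10*x + 24)/(x + 3)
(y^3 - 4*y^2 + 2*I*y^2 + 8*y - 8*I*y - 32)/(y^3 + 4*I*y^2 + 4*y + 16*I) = (y - 4)/(y + 2*I)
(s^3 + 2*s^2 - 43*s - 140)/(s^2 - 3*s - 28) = s + 5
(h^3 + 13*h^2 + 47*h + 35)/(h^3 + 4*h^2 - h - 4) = (h^2 + 12*h + 35)/(h^2 + 3*h - 4)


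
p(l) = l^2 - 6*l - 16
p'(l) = 2*l - 6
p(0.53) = -18.90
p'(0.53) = -4.94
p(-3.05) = 11.60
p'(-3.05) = -12.10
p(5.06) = -20.76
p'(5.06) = 4.12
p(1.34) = -22.24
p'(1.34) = -3.32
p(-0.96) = -9.32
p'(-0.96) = -7.92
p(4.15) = -23.68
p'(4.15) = 2.30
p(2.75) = -24.94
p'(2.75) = -0.50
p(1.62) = -23.10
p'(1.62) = -2.76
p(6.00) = -16.00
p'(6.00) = 6.00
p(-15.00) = 299.00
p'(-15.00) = -36.00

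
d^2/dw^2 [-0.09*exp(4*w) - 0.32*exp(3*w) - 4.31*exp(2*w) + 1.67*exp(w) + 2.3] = (-1.44*exp(3*w) - 2.88*exp(2*w) - 17.24*exp(w) + 1.67)*exp(w)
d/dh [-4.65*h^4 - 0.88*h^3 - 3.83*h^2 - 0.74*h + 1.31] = -18.6*h^3 - 2.64*h^2 - 7.66*h - 0.74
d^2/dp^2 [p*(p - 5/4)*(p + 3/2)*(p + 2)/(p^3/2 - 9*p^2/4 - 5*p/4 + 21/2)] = 63*(16*p^3 - 108*p^2 + 198*p - 51)/(8*p^6 - 156*p^5 + 1266*p^4 - 5473*p^3 + 13293*p^2 - 17199*p + 9261)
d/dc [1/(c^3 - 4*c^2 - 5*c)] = (-3*c^2 + 8*c + 5)/(c^2*(-c^2 + 4*c + 5)^2)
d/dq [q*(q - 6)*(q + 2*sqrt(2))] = 3*q^2 - 12*q + 4*sqrt(2)*q - 12*sqrt(2)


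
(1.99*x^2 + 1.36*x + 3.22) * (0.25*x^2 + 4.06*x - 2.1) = 0.4975*x^4 + 8.4194*x^3 + 2.1476*x^2 + 10.2172*x - 6.762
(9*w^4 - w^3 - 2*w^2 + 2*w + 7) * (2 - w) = -9*w^5 + 19*w^4 - 6*w^2 - 3*w + 14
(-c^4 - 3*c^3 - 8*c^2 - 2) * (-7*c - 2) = 7*c^5 + 23*c^4 + 62*c^3 + 16*c^2 + 14*c + 4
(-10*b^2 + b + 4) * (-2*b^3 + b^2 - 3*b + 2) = 20*b^5 - 12*b^4 + 23*b^3 - 19*b^2 - 10*b + 8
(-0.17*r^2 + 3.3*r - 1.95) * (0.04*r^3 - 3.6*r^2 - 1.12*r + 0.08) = -0.0068*r^5 + 0.744*r^4 - 11.7676*r^3 + 3.3104*r^2 + 2.448*r - 0.156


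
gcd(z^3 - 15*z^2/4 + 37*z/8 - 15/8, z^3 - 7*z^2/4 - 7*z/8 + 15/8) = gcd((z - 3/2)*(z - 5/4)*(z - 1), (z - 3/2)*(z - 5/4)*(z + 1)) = z^2 - 11*z/4 + 15/8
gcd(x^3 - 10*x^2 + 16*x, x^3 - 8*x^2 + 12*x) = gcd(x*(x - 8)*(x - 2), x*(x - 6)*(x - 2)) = x^2 - 2*x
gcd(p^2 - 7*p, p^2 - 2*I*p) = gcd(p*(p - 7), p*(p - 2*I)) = p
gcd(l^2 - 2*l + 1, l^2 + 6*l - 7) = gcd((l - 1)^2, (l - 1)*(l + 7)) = l - 1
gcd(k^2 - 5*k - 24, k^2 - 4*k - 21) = k + 3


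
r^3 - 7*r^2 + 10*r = r*(r - 5)*(r - 2)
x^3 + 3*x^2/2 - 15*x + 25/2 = (x - 5/2)*(x - 1)*(x + 5)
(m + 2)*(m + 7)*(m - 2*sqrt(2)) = m^3 - 2*sqrt(2)*m^2 + 9*m^2 - 18*sqrt(2)*m + 14*m - 28*sqrt(2)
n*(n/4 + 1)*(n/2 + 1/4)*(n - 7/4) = n^4/8 + 11*n^3/32 - 47*n^2/64 - 7*n/16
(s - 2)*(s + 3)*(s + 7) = s^3 + 8*s^2 + s - 42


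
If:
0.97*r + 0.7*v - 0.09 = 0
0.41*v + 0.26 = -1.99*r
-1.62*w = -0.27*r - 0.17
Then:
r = -0.22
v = 0.43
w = 0.07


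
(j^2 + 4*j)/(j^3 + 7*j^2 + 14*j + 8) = j/(j^2 + 3*j + 2)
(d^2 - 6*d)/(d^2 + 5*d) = (d - 6)/(d + 5)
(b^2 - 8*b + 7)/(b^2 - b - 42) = (b - 1)/(b + 6)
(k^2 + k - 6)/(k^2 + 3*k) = (k - 2)/k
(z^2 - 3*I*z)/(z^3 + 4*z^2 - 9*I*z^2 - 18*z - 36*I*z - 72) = z/(z^2 + z*(4 - 6*I) - 24*I)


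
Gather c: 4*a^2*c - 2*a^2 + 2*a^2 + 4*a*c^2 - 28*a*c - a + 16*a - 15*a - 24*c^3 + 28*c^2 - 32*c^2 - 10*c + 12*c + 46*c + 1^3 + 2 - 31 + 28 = -24*c^3 + c^2*(4*a - 4) + c*(4*a^2 - 28*a + 48)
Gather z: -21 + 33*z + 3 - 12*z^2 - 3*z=-12*z^2 + 30*z - 18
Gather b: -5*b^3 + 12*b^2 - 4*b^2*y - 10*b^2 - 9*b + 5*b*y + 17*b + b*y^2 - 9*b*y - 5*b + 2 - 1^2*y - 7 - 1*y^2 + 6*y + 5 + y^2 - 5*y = -5*b^3 + b^2*(2 - 4*y) + b*(y^2 - 4*y + 3)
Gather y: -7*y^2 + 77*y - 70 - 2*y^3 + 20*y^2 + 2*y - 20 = -2*y^3 + 13*y^2 + 79*y - 90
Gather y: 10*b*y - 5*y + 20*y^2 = 20*y^2 + y*(10*b - 5)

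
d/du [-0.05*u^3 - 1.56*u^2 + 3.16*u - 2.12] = -0.15*u^2 - 3.12*u + 3.16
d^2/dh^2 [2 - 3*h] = 0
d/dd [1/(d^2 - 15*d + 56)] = (15 - 2*d)/(d^2 - 15*d + 56)^2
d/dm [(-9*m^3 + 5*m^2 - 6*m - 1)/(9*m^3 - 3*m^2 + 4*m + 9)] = 2*(-9*m^4 + 18*m^3 - 107*m^2 + 42*m - 25)/(81*m^6 - 54*m^5 + 81*m^4 + 138*m^3 - 38*m^2 + 72*m + 81)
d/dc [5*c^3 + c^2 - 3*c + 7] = 15*c^2 + 2*c - 3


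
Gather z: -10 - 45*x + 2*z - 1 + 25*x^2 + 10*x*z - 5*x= 25*x^2 - 50*x + z*(10*x + 2) - 11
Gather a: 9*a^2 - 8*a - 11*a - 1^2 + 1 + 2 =9*a^2 - 19*a + 2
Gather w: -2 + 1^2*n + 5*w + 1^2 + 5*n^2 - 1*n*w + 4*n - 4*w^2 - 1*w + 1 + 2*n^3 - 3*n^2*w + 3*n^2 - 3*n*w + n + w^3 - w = 2*n^3 + 8*n^2 + 6*n + w^3 - 4*w^2 + w*(-3*n^2 - 4*n + 3)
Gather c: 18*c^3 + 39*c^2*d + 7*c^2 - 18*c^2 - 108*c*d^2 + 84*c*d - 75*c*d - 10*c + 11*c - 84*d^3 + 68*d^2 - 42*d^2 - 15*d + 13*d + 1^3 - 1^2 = 18*c^3 + c^2*(39*d - 11) + c*(-108*d^2 + 9*d + 1) - 84*d^3 + 26*d^2 - 2*d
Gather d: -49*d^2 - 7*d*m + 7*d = -49*d^2 + d*(7 - 7*m)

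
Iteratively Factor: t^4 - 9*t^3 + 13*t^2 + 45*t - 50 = (t - 5)*(t^3 - 4*t^2 - 7*t + 10) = (t - 5)*(t + 2)*(t^2 - 6*t + 5) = (t - 5)^2*(t + 2)*(t - 1)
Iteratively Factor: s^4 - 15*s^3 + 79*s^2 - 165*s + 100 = (s - 4)*(s^3 - 11*s^2 + 35*s - 25) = (s - 4)*(s - 1)*(s^2 - 10*s + 25) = (s - 5)*(s - 4)*(s - 1)*(s - 5)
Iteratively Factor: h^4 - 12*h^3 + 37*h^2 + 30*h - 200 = (h - 5)*(h^3 - 7*h^2 + 2*h + 40) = (h - 5)*(h + 2)*(h^2 - 9*h + 20) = (h - 5)*(h - 4)*(h + 2)*(h - 5)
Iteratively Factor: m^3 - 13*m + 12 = (m - 1)*(m^2 + m - 12) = (m - 1)*(m + 4)*(m - 3)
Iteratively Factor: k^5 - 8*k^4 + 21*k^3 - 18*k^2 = (k - 3)*(k^4 - 5*k^3 + 6*k^2) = k*(k - 3)*(k^3 - 5*k^2 + 6*k) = k*(k - 3)^2*(k^2 - 2*k) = k*(k - 3)^2*(k - 2)*(k)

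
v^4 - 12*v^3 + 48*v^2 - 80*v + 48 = (v - 6)*(v - 2)^3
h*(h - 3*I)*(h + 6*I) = h^3 + 3*I*h^2 + 18*h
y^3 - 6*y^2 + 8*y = y*(y - 4)*(y - 2)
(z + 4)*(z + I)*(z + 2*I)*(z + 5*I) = z^4 + 4*z^3 + 8*I*z^3 - 17*z^2 + 32*I*z^2 - 68*z - 10*I*z - 40*I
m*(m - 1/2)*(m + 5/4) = m^3 + 3*m^2/4 - 5*m/8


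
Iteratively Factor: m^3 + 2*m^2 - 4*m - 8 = (m - 2)*(m^2 + 4*m + 4) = (m - 2)*(m + 2)*(m + 2)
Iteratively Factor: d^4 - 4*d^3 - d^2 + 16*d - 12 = (d - 1)*(d^3 - 3*d^2 - 4*d + 12) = (d - 1)*(d + 2)*(d^2 - 5*d + 6) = (d - 3)*(d - 1)*(d + 2)*(d - 2)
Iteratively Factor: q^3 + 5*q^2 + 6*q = (q + 2)*(q^2 + 3*q) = (q + 2)*(q + 3)*(q)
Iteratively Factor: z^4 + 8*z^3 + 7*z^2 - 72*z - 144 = (z + 4)*(z^3 + 4*z^2 - 9*z - 36) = (z + 3)*(z + 4)*(z^2 + z - 12) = (z + 3)*(z + 4)^2*(z - 3)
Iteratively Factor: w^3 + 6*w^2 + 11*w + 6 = (w + 2)*(w^2 + 4*w + 3) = (w + 1)*(w + 2)*(w + 3)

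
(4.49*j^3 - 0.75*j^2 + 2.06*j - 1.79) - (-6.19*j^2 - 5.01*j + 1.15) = 4.49*j^3 + 5.44*j^2 + 7.07*j - 2.94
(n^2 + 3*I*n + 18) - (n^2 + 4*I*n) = -I*n + 18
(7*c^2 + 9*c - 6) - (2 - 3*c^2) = 10*c^2 + 9*c - 8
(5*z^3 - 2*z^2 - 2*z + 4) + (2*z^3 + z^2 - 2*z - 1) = 7*z^3 - z^2 - 4*z + 3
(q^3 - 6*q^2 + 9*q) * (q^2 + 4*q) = q^5 - 2*q^4 - 15*q^3 + 36*q^2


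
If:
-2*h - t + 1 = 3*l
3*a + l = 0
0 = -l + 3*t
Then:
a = -t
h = 1/2 - 5*t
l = 3*t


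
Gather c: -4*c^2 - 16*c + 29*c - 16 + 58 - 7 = -4*c^2 + 13*c + 35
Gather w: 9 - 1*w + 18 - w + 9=36 - 2*w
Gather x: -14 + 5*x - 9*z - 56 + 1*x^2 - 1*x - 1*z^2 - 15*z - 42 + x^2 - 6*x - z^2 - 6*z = 2*x^2 - 2*x - 2*z^2 - 30*z - 112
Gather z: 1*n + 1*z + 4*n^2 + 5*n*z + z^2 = 4*n^2 + n + z^2 + z*(5*n + 1)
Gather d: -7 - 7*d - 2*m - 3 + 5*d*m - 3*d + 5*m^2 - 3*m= d*(5*m - 10) + 5*m^2 - 5*m - 10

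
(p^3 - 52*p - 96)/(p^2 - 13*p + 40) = (p^2 + 8*p + 12)/(p - 5)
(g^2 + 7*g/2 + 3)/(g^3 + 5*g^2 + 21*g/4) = 2*(g + 2)/(g*(2*g + 7))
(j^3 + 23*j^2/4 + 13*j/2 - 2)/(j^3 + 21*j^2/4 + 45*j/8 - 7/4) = 2*(j + 4)/(2*j + 7)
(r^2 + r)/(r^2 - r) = (r + 1)/(r - 1)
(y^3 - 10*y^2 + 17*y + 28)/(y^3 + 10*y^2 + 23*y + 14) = (y^2 - 11*y + 28)/(y^2 + 9*y + 14)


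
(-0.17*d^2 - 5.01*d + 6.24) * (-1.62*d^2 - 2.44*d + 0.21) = 0.2754*d^4 + 8.531*d^3 + 2.0799*d^2 - 16.2777*d + 1.3104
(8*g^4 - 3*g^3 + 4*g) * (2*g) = 16*g^5 - 6*g^4 + 8*g^2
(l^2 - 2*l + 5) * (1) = l^2 - 2*l + 5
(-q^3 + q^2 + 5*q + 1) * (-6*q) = 6*q^4 - 6*q^3 - 30*q^2 - 6*q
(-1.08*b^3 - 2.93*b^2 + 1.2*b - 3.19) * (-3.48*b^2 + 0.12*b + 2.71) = 3.7584*b^5 + 10.0668*b^4 - 7.4544*b^3 + 3.3049*b^2 + 2.8692*b - 8.6449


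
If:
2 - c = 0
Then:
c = 2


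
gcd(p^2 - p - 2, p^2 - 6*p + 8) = p - 2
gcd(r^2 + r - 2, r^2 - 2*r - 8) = r + 2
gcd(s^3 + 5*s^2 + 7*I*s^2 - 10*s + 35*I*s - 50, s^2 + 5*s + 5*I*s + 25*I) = s^2 + s*(5 + 5*I) + 25*I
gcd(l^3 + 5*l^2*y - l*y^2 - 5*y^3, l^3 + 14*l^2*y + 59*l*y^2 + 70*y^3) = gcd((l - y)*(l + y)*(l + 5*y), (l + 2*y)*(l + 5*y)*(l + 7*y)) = l + 5*y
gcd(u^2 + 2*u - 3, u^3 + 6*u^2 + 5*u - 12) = u^2 + 2*u - 3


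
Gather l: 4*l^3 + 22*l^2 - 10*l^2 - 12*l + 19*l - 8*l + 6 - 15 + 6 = 4*l^3 + 12*l^2 - l - 3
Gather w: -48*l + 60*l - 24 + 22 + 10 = 12*l + 8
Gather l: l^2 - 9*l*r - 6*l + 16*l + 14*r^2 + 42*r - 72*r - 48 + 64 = l^2 + l*(10 - 9*r) + 14*r^2 - 30*r + 16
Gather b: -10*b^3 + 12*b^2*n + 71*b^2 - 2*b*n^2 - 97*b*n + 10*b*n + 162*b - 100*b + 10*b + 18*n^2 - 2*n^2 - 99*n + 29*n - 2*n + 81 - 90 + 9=-10*b^3 + b^2*(12*n + 71) + b*(-2*n^2 - 87*n + 72) + 16*n^2 - 72*n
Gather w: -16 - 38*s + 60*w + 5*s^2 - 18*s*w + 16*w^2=5*s^2 - 38*s + 16*w^2 + w*(60 - 18*s) - 16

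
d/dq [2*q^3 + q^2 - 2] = 2*q*(3*q + 1)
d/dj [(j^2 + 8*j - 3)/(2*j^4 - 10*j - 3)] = 2*((-j - 4)*(-2*j^4 + 10*j + 3) - (4*j^3 - 5)*(j^2 + 8*j - 3))/(-2*j^4 + 10*j + 3)^2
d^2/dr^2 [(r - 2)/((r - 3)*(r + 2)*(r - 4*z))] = 2*((r - 3)^2*(r - 2)*(r + 2)^2 + (r - 3)^2*(r - 2)*(r + 2)*(r - 4*z) + (r - 3)^2*(r - 2)*(r - 4*z)^2 - (r - 3)^2*(r + 2)^2*(r - 4*z) - (r - 3)^2*(r + 2)*(r - 4*z)^2 + (r - 3)*(r - 2)*(r + 2)^2*(r - 4*z) + (r - 3)*(r - 2)*(r + 2)*(r - 4*z)^2 - (r - 3)*(r + 2)^2*(r - 4*z)^2 + (r - 2)*(r + 2)^2*(r - 4*z)^2)/((r - 3)^3*(r + 2)^3*(r - 4*z)^3)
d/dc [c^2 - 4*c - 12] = 2*c - 4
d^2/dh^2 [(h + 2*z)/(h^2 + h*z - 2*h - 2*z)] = 2*((h + 2*z)*(2*h + z - 2)^2 + (-3*h - 3*z + 2)*(h^2 + h*z - 2*h - 2*z))/(h^2 + h*z - 2*h - 2*z)^3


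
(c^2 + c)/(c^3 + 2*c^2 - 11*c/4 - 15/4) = 4*c/(4*c^2 + 4*c - 15)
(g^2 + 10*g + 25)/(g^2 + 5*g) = (g + 5)/g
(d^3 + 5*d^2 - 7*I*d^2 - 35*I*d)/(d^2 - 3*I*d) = (d^2 + d*(5 - 7*I) - 35*I)/(d - 3*I)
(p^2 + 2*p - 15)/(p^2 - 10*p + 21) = (p + 5)/(p - 7)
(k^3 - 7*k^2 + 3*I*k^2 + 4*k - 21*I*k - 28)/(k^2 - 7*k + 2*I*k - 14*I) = (k^2 + 3*I*k + 4)/(k + 2*I)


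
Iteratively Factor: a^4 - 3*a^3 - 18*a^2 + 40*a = (a + 4)*(a^3 - 7*a^2 + 10*a) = (a - 2)*(a + 4)*(a^2 - 5*a) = (a - 5)*(a - 2)*(a + 4)*(a)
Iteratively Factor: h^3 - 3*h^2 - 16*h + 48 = (h + 4)*(h^2 - 7*h + 12) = (h - 4)*(h + 4)*(h - 3)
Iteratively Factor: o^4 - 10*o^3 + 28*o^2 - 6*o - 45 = (o - 3)*(o^3 - 7*o^2 + 7*o + 15) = (o - 3)^2*(o^2 - 4*o - 5) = (o - 5)*(o - 3)^2*(o + 1)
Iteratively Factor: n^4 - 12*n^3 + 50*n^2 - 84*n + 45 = (n - 5)*(n^3 - 7*n^2 + 15*n - 9) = (n - 5)*(n - 1)*(n^2 - 6*n + 9) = (n - 5)*(n - 3)*(n - 1)*(n - 3)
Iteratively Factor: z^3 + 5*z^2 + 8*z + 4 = (z + 1)*(z^2 + 4*z + 4) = (z + 1)*(z + 2)*(z + 2)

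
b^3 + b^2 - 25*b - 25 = (b - 5)*(b + 1)*(b + 5)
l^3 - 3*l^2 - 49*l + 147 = (l - 7)*(l - 3)*(l + 7)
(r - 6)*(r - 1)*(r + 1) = r^3 - 6*r^2 - r + 6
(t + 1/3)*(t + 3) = t^2 + 10*t/3 + 1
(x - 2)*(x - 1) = x^2 - 3*x + 2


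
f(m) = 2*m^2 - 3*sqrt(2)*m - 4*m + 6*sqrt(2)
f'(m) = 4*m - 3*sqrt(2) - 4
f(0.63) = 4.09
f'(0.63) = -5.72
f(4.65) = 13.40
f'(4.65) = 10.36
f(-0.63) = 14.47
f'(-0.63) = -10.76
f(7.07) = 50.18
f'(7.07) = 20.04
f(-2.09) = 34.45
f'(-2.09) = -16.60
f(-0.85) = 16.94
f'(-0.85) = -11.64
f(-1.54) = 25.92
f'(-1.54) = -14.40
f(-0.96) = 18.24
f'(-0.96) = -12.08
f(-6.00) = 129.94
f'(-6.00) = -32.24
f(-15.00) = 582.12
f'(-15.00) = -68.24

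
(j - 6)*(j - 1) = j^2 - 7*j + 6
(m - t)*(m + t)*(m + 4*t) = m^3 + 4*m^2*t - m*t^2 - 4*t^3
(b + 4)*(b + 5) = b^2 + 9*b + 20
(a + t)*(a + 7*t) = a^2 + 8*a*t + 7*t^2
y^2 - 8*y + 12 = (y - 6)*(y - 2)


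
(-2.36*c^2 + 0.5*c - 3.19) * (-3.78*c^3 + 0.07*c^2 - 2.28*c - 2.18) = 8.9208*c^5 - 2.0552*c^4 + 17.474*c^3 + 3.7815*c^2 + 6.1832*c + 6.9542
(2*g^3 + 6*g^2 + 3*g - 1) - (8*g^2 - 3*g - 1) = 2*g^3 - 2*g^2 + 6*g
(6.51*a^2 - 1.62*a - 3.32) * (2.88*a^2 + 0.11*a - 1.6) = 18.7488*a^4 - 3.9495*a^3 - 20.1558*a^2 + 2.2268*a + 5.312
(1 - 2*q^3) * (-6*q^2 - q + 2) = 12*q^5 + 2*q^4 - 4*q^3 - 6*q^2 - q + 2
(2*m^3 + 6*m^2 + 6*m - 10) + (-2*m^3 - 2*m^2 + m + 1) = 4*m^2 + 7*m - 9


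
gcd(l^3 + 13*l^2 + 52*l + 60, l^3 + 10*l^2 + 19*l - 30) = l^2 + 11*l + 30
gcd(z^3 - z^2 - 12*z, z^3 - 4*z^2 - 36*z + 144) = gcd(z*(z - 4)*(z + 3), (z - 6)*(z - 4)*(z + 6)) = z - 4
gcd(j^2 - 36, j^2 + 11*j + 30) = j + 6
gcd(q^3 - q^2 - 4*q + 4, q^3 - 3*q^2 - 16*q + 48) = 1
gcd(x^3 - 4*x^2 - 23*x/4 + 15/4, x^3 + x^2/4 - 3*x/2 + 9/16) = x^2 + x - 3/4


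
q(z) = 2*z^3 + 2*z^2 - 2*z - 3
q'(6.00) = 238.00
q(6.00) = 489.00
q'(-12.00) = 814.00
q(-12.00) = -3147.00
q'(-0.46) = -2.57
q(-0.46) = -1.85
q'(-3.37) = 52.66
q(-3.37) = -50.09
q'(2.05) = 31.42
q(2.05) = 18.54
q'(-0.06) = -2.22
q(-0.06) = -2.87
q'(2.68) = 51.81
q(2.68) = 44.50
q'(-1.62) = 7.27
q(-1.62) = -3.01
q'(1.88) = 26.73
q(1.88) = 13.60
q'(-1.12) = 1.05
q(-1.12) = -1.06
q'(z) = 6*z^2 + 4*z - 2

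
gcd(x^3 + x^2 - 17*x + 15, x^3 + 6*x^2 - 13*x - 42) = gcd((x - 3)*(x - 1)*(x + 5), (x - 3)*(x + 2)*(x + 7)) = x - 3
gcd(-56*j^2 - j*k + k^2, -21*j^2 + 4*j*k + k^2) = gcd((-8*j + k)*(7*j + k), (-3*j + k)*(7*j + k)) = 7*j + k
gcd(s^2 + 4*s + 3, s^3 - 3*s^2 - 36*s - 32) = s + 1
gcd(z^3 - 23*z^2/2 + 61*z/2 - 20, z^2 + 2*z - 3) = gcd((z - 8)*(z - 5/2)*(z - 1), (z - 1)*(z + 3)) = z - 1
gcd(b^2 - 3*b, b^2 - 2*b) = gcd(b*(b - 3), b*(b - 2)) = b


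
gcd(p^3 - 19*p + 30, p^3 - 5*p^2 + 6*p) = p^2 - 5*p + 6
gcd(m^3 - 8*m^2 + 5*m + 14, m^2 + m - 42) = 1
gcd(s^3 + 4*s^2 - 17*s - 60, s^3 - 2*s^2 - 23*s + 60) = s^2 + s - 20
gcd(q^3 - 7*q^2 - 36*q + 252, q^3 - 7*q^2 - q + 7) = q - 7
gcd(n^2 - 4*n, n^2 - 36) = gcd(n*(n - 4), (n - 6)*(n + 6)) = 1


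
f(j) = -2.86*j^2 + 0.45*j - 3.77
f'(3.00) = -16.71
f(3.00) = -28.16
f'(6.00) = -33.87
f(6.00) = -104.03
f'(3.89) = -21.80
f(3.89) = -45.30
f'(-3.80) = 22.19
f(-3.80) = -46.78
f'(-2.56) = 15.09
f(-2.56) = -23.67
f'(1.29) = -6.93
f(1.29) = -7.95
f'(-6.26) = 36.26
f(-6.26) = -118.66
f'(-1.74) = 10.40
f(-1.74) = -13.21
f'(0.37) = -1.67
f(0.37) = -4.00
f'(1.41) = -7.62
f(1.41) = -8.82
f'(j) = 0.45 - 5.72*j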